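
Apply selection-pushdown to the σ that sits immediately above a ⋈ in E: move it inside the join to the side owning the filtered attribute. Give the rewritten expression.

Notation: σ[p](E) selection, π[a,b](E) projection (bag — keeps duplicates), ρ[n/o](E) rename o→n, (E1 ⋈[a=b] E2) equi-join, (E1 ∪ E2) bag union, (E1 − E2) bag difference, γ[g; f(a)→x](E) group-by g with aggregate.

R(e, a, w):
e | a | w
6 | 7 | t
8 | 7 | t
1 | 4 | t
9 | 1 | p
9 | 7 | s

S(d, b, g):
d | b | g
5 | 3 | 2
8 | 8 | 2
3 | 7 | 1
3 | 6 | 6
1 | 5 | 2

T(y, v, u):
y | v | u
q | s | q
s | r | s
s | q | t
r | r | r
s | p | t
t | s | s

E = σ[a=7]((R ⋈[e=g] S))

σ filters on a, owned by the left side.
E' = (σ[a=7](R) ⋈[e=g] S)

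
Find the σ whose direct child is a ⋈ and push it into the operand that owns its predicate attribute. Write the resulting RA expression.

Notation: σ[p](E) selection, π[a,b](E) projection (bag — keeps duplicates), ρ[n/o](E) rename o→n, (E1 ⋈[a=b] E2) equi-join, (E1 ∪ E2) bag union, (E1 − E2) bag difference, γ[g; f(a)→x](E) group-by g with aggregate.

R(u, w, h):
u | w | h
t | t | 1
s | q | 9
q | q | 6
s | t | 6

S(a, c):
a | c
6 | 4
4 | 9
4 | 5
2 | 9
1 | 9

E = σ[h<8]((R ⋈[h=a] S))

σ filters on h, owned by the left side.
E' = (σ[h<8](R) ⋈[h=a] S)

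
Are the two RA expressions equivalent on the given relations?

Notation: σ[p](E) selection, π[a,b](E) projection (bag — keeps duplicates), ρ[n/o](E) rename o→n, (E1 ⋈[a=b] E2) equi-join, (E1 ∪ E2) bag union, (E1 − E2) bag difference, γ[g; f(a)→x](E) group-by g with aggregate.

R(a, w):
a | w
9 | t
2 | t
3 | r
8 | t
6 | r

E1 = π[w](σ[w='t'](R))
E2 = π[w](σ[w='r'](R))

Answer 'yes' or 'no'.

E1 row counts bottom-up:
  R → 5
  σ[w='t'](R) → 3
  π[w](σ[w='t'](R)) → 3
E2 row counts bottom-up:
  R → 5
  σ[w='r'](R) → 2
  π[w](σ[w='r'](R)) → 2

E1 result:
w
t
t
t
E2 result:
w
r
r
Witness: ('t',) appears 3× in E1 but 0× in E2.

no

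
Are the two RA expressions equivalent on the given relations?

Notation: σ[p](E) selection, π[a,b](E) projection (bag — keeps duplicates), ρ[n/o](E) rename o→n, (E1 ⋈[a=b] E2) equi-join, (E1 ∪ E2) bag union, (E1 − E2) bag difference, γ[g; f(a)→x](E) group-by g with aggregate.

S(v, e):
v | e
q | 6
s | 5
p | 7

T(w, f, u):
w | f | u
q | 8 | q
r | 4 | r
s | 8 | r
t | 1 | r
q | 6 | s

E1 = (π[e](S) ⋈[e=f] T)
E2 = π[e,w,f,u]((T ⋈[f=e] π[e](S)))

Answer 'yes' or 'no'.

E1 stepwise |·|:
  S → 3
  π[e](S) → 3
  T → 5
  (π[e](S) ⋈[e=f] T) → 1
E2 stepwise |·|:
  T → 5
  S → 3
  π[e](S) → 3
  (T ⋈[f=e] π[e](S)) → 1
  π[e,w,f,u]((T ⋈[f=e] π[e](S))) → 1

E1 and E2 produce the same multiset:
e | w | f | u
6 | q | 6 | s

yes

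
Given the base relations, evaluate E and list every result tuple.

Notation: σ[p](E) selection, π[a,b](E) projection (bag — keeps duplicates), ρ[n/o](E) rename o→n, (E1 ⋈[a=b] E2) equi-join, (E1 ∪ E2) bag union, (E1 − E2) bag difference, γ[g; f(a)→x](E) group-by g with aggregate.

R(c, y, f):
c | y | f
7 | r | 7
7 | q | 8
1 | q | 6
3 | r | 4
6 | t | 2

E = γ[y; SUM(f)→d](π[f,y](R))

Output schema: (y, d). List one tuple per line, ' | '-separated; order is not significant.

Row counts bottom-up:
  R → 5
  π[f,y](R) → 5
  γ[y; SUM(f)→d](π[f,y](R)) → 3

== RESULT ==
y | d
q | 14
r | 11
t | 2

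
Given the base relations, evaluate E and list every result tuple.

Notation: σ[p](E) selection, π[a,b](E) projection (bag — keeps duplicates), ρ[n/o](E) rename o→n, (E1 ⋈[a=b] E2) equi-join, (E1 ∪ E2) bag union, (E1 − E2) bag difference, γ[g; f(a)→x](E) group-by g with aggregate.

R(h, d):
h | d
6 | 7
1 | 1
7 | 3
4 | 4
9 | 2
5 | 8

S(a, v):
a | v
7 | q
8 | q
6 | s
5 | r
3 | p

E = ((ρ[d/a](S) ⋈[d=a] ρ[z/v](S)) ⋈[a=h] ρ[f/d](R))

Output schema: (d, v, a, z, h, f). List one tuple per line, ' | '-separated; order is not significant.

Stepwise |·|:
  S → 5
  ρ[d/a](S) → 5
  S → 5
  ρ[z/v](S) → 5
  (ρ[d/a](S) ⋈[d=a] ρ[z/v](S)) → 5
  R → 6
  ρ[f/d](R) → 6
  ((ρ[d/a](S) ⋈[d=a] ρ[z/v](S)) ⋈[a=h] ρ[f/d](R)) → 3

== RESULT ==
d | v | a | z | h | f
5 | r | 5 | r | 5 | 8
6 | s | 6 | s | 6 | 7
7 | q | 7 | q | 7 | 3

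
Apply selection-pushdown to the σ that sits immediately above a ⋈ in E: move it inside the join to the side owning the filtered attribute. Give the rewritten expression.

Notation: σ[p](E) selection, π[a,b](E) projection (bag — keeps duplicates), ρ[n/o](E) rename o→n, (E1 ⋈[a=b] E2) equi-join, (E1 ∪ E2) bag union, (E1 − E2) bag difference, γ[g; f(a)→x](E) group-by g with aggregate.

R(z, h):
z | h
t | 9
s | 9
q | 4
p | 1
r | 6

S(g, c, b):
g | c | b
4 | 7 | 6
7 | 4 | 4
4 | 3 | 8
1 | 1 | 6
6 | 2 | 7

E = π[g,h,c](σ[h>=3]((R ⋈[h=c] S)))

σ filters on h, owned by the left side.
E' = π[g,h,c]((σ[h>=3](R) ⋈[h=c] S))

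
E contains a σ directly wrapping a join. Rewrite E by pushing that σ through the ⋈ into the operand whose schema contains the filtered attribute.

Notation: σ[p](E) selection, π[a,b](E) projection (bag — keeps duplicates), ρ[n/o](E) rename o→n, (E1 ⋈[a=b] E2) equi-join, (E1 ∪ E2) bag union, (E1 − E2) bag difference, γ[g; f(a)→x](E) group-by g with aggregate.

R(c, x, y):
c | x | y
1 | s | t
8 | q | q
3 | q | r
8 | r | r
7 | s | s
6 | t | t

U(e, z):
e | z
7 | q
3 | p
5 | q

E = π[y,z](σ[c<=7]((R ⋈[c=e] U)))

σ filters on c, owned by the left side.
E' = π[y,z]((σ[c<=7](R) ⋈[c=e] U))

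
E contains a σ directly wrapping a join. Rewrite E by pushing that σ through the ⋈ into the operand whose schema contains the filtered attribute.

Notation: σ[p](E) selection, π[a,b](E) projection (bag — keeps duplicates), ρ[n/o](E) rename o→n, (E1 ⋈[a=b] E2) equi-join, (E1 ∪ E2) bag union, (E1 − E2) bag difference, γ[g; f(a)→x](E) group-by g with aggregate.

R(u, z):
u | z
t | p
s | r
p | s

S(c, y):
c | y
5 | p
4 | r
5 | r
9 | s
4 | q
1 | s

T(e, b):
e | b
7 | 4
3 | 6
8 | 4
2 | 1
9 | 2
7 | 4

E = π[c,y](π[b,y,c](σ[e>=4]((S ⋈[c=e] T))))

σ filters on e, owned by the right side.
E' = π[c,y](π[b,y,c]((S ⋈[c=e] σ[e>=4](T))))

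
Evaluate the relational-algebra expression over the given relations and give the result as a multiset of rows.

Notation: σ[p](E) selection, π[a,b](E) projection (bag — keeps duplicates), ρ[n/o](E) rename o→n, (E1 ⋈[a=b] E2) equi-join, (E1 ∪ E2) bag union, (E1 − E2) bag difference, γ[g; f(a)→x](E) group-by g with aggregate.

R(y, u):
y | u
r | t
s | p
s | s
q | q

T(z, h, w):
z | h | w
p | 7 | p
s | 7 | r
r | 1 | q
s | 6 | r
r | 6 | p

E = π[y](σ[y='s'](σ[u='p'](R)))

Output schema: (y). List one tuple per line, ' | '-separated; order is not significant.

Stepwise |·|:
  R → 4
  σ[u='p'](R) → 1
  σ[y='s'](σ[u='p'](R)) → 1
  π[y](σ[y='s'](σ[u='p'](R))) → 1

== RESULT ==
y
s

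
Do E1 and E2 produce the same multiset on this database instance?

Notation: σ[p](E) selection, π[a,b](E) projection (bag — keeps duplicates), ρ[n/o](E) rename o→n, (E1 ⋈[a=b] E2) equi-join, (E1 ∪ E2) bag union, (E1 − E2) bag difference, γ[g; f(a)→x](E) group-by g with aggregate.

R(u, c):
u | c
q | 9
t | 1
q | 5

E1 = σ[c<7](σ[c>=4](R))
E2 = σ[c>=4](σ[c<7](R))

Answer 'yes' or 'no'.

E1 stepwise |·|:
  R → 3
  σ[c>=4](R) → 2
  σ[c<7](σ[c>=4](R)) → 1
E2 stepwise |·|:
  R → 3
  σ[c<7](R) → 2
  σ[c>=4](σ[c<7](R)) → 1

E1 and E2 produce the same multiset:
u | c
q | 5

yes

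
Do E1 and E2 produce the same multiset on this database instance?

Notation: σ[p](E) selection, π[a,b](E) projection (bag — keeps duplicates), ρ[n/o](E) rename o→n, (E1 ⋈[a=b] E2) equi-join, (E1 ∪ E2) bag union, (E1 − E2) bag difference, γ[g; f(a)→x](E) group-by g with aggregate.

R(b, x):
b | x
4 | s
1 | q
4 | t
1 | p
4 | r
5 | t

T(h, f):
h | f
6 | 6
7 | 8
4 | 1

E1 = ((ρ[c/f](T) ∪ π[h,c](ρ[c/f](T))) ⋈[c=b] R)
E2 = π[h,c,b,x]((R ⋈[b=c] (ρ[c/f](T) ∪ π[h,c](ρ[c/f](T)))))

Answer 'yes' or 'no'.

E1 stepwise |·|:
  T → 3
  ρ[c/f](T) → 3
  T → 3
  ρ[c/f](T) → 3
  π[h,c](ρ[c/f](T)) → 3
  (ρ[c/f](T) ∪ π[h,c](ρ[c/f](T))) → 6
  R → 6
  ((ρ[c/f](T) ∪ π[h,c](ρ[c/f](T))) ⋈[c=b] R) → 4
E2 stepwise |·|:
  R → 6
  T → 3
  ρ[c/f](T) → 3
  T → 3
  ρ[c/f](T) → 3
  π[h,c](ρ[c/f](T)) → 3
  (ρ[c/f](T) ∪ π[h,c](ρ[c/f](T))) → 6
  (R ⋈[b=c] (ρ[c/f](T) ∪ π[h,c](ρ[c/f](T)))) → 4
  π[h,c,b,x]((R ⋈[b=c] (ρ[c/f](T) ∪ π[h,c](ρ[c/f](T))))) → 4

E1 and E2 produce the same multiset:
h | c | b | x
4 | 1 | 1 | p
4 | 1 | 1 | p
4 | 1 | 1 | q
4 | 1 | 1 | q

yes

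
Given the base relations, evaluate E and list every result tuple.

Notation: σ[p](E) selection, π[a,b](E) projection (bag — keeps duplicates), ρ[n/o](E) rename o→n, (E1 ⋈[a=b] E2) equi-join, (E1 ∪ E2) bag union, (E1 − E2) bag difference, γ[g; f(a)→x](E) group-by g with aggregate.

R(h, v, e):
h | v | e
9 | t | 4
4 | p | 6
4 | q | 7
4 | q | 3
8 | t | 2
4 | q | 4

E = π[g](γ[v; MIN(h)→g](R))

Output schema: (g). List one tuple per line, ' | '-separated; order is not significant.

Subexpression sizes:
  R → 6
  γ[v; MIN(h)→g](R) → 3
  π[g](γ[v; MIN(h)→g](R)) → 3

== RESULT ==
g
4
4
8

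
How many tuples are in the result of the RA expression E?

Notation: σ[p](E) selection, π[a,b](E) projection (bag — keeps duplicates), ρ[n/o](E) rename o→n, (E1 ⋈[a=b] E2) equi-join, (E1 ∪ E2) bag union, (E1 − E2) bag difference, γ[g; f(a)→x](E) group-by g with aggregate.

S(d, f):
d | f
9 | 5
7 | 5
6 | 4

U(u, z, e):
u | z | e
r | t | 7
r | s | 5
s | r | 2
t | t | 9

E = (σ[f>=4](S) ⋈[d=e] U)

Subexpression sizes:
  S → 3
  σ[f>=4](S) → 3
  U → 4
  (σ[f>=4](S) ⋈[d=e] U) → 2

|E| = 2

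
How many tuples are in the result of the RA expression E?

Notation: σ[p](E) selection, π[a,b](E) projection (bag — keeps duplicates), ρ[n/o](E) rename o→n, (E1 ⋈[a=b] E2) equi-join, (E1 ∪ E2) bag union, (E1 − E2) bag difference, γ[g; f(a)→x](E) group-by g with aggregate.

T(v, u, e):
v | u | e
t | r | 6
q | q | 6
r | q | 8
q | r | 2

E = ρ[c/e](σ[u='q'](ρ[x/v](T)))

Per-node cardinality:
  T → 4
  ρ[x/v](T) → 4
  σ[u='q'](ρ[x/v](T)) → 2
  ρ[c/e](σ[u='q'](ρ[x/v](T))) → 2

|E| = 2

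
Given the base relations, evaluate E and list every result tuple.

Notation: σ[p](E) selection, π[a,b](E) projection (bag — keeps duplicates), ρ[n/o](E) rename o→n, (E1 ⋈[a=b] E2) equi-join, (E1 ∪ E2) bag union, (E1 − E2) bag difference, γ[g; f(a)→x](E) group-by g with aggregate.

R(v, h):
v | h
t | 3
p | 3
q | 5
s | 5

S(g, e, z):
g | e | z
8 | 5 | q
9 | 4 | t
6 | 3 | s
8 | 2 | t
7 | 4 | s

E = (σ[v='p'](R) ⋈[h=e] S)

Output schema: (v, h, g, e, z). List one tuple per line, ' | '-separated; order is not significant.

Per-node cardinality:
  R → 4
  σ[v='p'](R) → 1
  S → 5
  (σ[v='p'](R) ⋈[h=e] S) → 1

== RESULT ==
v | h | g | e | z
p | 3 | 6 | 3 | s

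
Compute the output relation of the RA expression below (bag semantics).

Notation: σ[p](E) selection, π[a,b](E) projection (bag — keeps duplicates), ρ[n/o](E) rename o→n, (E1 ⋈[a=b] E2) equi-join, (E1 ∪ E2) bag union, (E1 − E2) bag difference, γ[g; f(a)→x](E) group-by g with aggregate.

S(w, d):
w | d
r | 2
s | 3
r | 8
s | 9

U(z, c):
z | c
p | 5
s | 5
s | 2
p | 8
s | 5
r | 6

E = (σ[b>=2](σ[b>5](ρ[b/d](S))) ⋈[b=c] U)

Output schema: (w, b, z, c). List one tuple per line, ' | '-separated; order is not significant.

Stepwise |·|:
  S → 4
  ρ[b/d](S) → 4
  σ[b>5](ρ[b/d](S)) → 2
  σ[b>=2](σ[b>5](ρ[b/d](S))) → 2
  U → 6
  (σ[b>=2](σ[b>5](ρ[b/d](S))) ⋈[b=c] U) → 1

== RESULT ==
w | b | z | c
r | 8 | p | 8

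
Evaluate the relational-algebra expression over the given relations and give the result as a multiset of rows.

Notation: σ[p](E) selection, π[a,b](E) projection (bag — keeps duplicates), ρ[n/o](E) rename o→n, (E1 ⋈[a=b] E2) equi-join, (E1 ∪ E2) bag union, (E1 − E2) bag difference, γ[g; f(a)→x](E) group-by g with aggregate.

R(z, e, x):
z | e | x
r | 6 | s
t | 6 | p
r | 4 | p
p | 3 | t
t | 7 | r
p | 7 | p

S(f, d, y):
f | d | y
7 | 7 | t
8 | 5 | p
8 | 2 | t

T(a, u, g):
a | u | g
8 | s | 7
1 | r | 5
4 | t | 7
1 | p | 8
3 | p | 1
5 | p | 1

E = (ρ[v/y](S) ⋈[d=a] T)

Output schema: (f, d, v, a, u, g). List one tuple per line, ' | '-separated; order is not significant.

Subexpression sizes:
  S → 3
  ρ[v/y](S) → 3
  T → 6
  (ρ[v/y](S) ⋈[d=a] T) → 1

== RESULT ==
f | d | v | a | u | g
8 | 5 | p | 5 | p | 1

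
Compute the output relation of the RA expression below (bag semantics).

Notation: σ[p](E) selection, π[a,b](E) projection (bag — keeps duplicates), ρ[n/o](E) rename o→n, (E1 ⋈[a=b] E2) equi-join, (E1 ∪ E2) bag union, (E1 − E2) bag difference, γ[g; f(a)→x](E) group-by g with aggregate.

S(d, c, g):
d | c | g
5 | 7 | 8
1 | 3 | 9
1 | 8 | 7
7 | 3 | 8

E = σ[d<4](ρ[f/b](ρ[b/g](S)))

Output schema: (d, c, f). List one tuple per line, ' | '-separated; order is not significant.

Subexpression sizes:
  S → 4
  ρ[b/g](S) → 4
  ρ[f/b](ρ[b/g](S)) → 4
  σ[d<4](ρ[f/b](ρ[b/g](S))) → 2

== RESULT ==
d | c | f
1 | 3 | 9
1 | 8 | 7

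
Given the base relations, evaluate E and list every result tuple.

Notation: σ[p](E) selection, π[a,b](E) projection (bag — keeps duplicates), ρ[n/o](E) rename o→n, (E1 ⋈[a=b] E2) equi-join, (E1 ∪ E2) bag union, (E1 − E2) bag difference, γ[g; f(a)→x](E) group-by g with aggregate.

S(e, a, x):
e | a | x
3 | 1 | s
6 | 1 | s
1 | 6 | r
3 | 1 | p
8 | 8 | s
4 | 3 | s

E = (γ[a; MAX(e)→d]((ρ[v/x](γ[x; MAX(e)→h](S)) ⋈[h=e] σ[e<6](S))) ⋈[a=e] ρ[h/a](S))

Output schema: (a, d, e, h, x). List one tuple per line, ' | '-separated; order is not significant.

Subexpression sizes:
  S → 6
  γ[x; MAX(e)→h](S) → 3
  ρ[v/x](γ[x; MAX(e)→h](S)) → 3
  S → 6
  σ[e<6](S) → 4
  (ρ[v/x](γ[x; MAX(e)→h](S)) ⋈[h=e] σ[e<6](S)) → 3
  γ[a; MAX(e)→d]((ρ[v/x](γ[x; MAX(e)→h](S)) ⋈[h=e] σ[e<6](S))) → 2
  S → 6
  ρ[h/a](S) → 6
  (γ[a; MAX(e)→d]((ρ[v/x](γ[x; MAX(e)→h](S)) ⋈[h=e] σ[e<6](S))) ⋈[a=e] ρ[h/a](S)) → 2

== RESULT ==
a | d | e | h | x
1 | 3 | 1 | 6 | r
6 | 1 | 6 | 1 | s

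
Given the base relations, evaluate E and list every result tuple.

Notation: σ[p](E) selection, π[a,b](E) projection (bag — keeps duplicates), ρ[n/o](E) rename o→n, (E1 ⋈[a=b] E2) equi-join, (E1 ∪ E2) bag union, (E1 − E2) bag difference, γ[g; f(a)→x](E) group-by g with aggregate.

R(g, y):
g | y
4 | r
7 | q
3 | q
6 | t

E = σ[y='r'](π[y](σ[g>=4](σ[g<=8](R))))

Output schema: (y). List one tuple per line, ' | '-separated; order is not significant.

Stepwise |·|:
  R → 4
  σ[g<=8](R) → 4
  σ[g>=4](σ[g<=8](R)) → 3
  π[y](σ[g>=4](σ[g<=8](R))) → 3
  σ[y='r'](π[y](σ[g>=4](σ[g<=8](R)))) → 1

== RESULT ==
y
r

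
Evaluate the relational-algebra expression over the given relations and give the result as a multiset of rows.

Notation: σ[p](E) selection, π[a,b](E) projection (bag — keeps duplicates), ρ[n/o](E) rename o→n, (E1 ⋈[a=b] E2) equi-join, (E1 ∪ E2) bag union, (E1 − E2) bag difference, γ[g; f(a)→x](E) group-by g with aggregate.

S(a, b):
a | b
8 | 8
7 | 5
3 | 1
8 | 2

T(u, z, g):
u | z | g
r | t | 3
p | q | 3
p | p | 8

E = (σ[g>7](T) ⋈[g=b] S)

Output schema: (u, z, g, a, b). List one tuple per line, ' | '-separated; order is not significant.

Stepwise |·|:
  T → 3
  σ[g>7](T) → 1
  S → 4
  (σ[g>7](T) ⋈[g=b] S) → 1

== RESULT ==
u | z | g | a | b
p | p | 8 | 8 | 8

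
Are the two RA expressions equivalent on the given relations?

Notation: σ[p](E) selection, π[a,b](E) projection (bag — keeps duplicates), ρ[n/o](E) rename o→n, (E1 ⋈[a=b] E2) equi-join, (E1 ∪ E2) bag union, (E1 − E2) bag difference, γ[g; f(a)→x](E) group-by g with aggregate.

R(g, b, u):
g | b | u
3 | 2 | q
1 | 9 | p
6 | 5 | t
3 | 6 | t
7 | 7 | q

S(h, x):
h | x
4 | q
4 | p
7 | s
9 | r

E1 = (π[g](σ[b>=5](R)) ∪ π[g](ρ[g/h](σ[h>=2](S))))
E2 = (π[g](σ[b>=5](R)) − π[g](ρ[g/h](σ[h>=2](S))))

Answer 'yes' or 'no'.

E1 per-node cardinality:
  R → 5
  σ[b>=5](R) → 4
  π[g](σ[b>=5](R)) → 4
  S → 4
  σ[h>=2](S) → 4
  ρ[g/h](σ[h>=2](S)) → 4
  π[g](ρ[g/h](σ[h>=2](S))) → 4
  (π[g](σ[b>=5](R)) ∪ π[g](ρ[g/h](σ[h>=2](S)))) → 8
E2 per-node cardinality:
  R → 5
  σ[b>=5](R) → 4
  π[g](σ[b>=5](R)) → 4
  S → 4
  σ[h>=2](S) → 4
  ρ[g/h](σ[h>=2](S)) → 4
  π[g](ρ[g/h](σ[h>=2](S))) → 4
  (π[g](σ[b>=5](R)) − π[g](ρ[g/h](σ[h>=2](S)))) → 3

E1 result:
g
1
3
4
4
6
7
7
9
E2 result:
g
1
3
6
Witness: (4,) appears 2× in E1 but 0× in E2.

no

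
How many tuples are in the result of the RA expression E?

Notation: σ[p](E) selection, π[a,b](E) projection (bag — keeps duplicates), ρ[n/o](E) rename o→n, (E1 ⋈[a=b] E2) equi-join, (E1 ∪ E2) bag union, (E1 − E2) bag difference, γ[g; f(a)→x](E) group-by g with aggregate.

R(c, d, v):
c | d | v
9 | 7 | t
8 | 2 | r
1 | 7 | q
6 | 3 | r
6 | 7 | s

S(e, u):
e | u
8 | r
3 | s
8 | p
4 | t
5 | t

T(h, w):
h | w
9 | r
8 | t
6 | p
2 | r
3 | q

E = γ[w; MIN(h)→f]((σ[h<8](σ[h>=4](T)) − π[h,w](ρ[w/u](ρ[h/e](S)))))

Stepwise |·|:
  T → 5
  σ[h>=4](T) → 3
  σ[h<8](σ[h>=4](T)) → 1
  S → 5
  ρ[h/e](S) → 5
  ρ[w/u](ρ[h/e](S)) → 5
  π[h,w](ρ[w/u](ρ[h/e](S))) → 5
  (σ[h<8](σ[h>=4](T)) − π[h,w](ρ[w/u](ρ[h/e](S)))) → 1
  γ[w; MIN(h)→f]((σ[h<8](σ[h>=4](T)) − π[h,w](ρ[w/u](ρ[h/e](S))))) → 1

|E| = 1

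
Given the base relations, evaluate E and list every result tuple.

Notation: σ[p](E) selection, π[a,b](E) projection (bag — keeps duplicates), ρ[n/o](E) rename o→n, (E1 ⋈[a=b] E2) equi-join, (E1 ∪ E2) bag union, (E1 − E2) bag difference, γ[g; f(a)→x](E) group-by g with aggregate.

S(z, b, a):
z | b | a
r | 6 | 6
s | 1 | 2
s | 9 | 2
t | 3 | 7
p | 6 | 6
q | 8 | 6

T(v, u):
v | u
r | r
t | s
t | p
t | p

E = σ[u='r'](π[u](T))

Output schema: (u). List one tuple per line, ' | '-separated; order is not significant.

Stepwise |·|:
  T → 4
  π[u](T) → 4
  σ[u='r'](π[u](T)) → 1

== RESULT ==
u
r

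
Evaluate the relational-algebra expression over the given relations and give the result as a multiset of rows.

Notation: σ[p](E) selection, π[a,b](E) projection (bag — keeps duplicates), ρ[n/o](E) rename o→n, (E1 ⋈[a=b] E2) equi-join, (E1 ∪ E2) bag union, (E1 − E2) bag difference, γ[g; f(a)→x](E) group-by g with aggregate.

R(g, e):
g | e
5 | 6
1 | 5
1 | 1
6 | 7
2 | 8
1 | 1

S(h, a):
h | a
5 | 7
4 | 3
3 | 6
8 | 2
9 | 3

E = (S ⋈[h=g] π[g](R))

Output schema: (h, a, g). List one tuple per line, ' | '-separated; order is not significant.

Stepwise |·|:
  S → 5
  R → 6
  π[g](R) → 6
  (S ⋈[h=g] π[g](R)) → 1

== RESULT ==
h | a | g
5 | 7 | 5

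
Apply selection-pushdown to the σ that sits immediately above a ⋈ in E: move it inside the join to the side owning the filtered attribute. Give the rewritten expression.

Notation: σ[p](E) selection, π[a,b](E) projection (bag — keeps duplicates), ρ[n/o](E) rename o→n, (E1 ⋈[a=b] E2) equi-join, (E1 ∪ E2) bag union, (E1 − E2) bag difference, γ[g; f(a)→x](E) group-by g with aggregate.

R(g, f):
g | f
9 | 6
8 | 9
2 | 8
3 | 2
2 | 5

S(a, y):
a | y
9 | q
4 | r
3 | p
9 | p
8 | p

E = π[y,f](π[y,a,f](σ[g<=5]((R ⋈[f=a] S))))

σ filters on g, owned by the left side.
E' = π[y,f](π[y,a,f]((σ[g<=5](R) ⋈[f=a] S)))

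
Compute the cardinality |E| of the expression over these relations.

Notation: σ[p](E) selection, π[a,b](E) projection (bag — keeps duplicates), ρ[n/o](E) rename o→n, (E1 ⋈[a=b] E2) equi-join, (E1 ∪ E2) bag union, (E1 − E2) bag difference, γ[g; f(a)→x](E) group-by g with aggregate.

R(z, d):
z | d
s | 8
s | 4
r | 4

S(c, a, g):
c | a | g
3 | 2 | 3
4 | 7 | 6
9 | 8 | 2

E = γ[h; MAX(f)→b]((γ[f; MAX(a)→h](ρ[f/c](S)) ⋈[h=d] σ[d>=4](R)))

Stepwise |·|:
  S → 3
  ρ[f/c](S) → 3
  γ[f; MAX(a)→h](ρ[f/c](S)) → 3
  R → 3
  σ[d>=4](R) → 3
  (γ[f; MAX(a)→h](ρ[f/c](S)) ⋈[h=d] σ[d>=4](R)) → 1
  γ[h; MAX(f)→b]((γ[f; MAX(a)→h](ρ[f/c](S)) ⋈[h=d] σ[d>=4](R))) → 1

|E| = 1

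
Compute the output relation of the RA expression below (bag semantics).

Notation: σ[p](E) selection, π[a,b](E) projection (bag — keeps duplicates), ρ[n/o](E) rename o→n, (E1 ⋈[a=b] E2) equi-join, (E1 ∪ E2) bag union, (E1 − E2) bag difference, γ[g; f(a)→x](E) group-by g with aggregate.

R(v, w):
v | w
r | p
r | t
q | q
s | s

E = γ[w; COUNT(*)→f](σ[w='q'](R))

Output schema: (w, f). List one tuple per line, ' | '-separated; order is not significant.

Per-node cardinality:
  R → 4
  σ[w='q'](R) → 1
  γ[w; COUNT(*)→f](σ[w='q'](R)) → 1

== RESULT ==
w | f
q | 1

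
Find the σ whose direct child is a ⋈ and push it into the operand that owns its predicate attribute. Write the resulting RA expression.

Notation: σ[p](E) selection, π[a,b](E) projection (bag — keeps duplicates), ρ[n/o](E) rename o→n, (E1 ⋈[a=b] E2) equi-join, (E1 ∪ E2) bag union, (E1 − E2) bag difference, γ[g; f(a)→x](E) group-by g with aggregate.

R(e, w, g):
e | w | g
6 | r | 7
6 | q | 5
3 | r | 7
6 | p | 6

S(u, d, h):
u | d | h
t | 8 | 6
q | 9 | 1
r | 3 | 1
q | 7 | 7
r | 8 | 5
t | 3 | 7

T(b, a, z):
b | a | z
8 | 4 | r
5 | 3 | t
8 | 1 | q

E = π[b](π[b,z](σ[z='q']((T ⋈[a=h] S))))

σ filters on z, owned by the left side.
E' = π[b](π[b,z]((σ[z='q'](T) ⋈[a=h] S)))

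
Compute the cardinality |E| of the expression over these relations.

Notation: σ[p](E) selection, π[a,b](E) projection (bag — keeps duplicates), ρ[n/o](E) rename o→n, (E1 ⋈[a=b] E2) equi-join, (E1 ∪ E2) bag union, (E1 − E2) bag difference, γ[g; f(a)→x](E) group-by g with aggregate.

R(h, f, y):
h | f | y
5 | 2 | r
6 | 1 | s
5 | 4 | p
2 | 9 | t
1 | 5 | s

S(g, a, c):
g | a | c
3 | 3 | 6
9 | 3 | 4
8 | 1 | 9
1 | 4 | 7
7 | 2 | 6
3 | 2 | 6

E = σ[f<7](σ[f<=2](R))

Row counts bottom-up:
  R → 5
  σ[f<=2](R) → 2
  σ[f<7](σ[f<=2](R)) → 2

|E| = 2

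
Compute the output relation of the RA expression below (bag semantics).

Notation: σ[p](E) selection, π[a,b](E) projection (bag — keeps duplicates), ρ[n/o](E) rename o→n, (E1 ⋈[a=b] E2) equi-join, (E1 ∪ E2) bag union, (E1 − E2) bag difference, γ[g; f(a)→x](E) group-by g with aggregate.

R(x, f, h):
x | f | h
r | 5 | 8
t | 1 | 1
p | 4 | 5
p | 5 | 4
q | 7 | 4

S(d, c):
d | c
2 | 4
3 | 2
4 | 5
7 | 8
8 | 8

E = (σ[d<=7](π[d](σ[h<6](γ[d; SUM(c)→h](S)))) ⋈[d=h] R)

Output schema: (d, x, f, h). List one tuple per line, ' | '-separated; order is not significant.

Stepwise |·|:
  S → 5
  γ[d; SUM(c)→h](S) → 5
  σ[h<6](γ[d; SUM(c)→h](S)) → 3
  π[d](σ[h<6](γ[d; SUM(c)→h](S))) → 3
  σ[d<=7](π[d](σ[h<6](γ[d; SUM(c)→h](S)))) → 3
  R → 5
  (σ[d<=7](π[d](σ[h<6](γ[d; SUM(c)→h](S)))) ⋈[d=h] R) → 2

== RESULT ==
d | x | f | h
4 | p | 5 | 4
4 | q | 7 | 4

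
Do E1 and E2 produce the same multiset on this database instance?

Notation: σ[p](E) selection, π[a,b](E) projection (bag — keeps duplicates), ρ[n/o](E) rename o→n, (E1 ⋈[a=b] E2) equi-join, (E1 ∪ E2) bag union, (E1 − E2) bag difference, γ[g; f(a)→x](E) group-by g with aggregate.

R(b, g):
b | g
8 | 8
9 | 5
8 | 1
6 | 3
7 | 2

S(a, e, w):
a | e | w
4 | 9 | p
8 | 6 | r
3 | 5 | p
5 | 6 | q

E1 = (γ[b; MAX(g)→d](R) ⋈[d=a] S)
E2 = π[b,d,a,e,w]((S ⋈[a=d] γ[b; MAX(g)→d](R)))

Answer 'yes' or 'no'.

E1 row counts bottom-up:
  R → 5
  γ[b; MAX(g)→d](R) → 4
  S → 4
  (γ[b; MAX(g)→d](R) ⋈[d=a] S) → 3
E2 row counts bottom-up:
  S → 4
  R → 5
  γ[b; MAX(g)→d](R) → 4
  (S ⋈[a=d] γ[b; MAX(g)→d](R)) → 3
  π[b,d,a,e,w]((S ⋈[a=d] γ[b; MAX(g)→d](R))) → 3

E1 and E2 produce the same multiset:
b | d | a | e | w
6 | 3 | 3 | 5 | p
8 | 8 | 8 | 6 | r
9 | 5 | 5 | 6 | q

yes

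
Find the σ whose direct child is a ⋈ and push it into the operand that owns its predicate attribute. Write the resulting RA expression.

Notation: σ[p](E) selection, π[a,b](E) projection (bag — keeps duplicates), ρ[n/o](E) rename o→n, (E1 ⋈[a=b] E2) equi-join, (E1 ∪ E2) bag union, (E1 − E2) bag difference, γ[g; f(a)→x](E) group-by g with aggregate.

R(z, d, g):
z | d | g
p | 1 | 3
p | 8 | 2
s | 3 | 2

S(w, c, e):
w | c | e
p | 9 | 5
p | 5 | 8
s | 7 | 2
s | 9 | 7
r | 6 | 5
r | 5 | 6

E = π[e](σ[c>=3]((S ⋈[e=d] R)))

σ filters on c, owned by the left side.
E' = π[e]((σ[c>=3](S) ⋈[e=d] R))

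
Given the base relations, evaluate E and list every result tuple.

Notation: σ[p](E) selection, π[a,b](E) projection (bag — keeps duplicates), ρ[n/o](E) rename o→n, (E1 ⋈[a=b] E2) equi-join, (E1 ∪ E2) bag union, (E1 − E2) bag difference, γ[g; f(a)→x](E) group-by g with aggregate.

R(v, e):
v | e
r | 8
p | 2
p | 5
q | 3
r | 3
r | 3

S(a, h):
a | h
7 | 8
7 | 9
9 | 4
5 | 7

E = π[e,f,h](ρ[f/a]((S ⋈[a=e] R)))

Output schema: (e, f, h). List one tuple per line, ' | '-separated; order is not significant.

Per-node cardinality:
  S → 4
  R → 6
  (S ⋈[a=e] R) → 1
  ρ[f/a]((S ⋈[a=e] R)) → 1
  π[e,f,h](ρ[f/a]((S ⋈[a=e] R))) → 1

== RESULT ==
e | f | h
5 | 5 | 7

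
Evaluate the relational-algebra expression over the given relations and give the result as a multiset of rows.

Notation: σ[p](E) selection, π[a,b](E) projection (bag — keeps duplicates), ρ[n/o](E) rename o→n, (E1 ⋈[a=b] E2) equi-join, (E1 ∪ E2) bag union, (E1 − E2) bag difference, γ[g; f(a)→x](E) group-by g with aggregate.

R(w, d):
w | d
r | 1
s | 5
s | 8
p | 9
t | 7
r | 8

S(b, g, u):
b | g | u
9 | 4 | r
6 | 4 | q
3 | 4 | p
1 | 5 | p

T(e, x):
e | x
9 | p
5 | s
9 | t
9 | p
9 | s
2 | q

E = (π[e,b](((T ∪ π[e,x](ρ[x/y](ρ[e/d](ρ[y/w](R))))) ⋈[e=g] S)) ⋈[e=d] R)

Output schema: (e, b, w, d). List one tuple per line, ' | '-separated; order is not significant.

Per-node cardinality:
  T → 6
  R → 6
  ρ[y/w](R) → 6
  ρ[e/d](ρ[y/w](R)) → 6
  ρ[x/y](ρ[e/d](ρ[y/w](R))) → 6
  π[e,x](ρ[x/y](ρ[e/d](ρ[y/w](R)))) → 6
  (T ∪ π[e,x](ρ[x/y](ρ[e/d](ρ[y/w](R))))) → 12
  S → 4
  ((T ∪ π[e,x](ρ[x/y](ρ[e/d](ρ[y/w](R))))) ⋈[e=g] S) → 2
  π[e,b](((T ∪ π[e,x](ρ[x/y](ρ[e/d](ρ[y/w](R))))) ⋈[e=g] S)) → 2
  R → 6
  (π[e,b](((T ∪ π[e,x](ρ[x/y](ρ[e/d](ρ[y/w](R))))) ⋈[e=g] S)) ⋈[e=d] R) → 2

== RESULT ==
e | b | w | d
5 | 1 | s | 5
5 | 1 | s | 5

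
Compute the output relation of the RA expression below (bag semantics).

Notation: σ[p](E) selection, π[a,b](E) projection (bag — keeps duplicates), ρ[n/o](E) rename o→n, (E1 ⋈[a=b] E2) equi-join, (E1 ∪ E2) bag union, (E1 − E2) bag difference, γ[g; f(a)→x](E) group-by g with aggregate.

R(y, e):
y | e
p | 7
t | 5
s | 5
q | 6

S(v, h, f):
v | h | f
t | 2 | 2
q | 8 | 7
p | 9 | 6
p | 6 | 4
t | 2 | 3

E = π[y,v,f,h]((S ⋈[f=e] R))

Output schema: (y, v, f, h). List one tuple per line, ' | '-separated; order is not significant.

Subexpression sizes:
  S → 5
  R → 4
  (S ⋈[f=e] R) → 2
  π[y,v,f,h]((S ⋈[f=e] R)) → 2

== RESULT ==
y | v | f | h
p | q | 7 | 8
q | p | 6 | 9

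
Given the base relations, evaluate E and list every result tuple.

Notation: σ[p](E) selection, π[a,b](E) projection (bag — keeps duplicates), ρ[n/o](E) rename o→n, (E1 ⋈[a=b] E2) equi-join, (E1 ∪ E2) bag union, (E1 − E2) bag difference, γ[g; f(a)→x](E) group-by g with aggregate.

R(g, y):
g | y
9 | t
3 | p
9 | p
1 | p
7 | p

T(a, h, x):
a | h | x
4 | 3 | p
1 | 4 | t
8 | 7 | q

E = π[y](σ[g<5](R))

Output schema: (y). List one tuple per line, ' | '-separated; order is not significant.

Row counts bottom-up:
  R → 5
  σ[g<5](R) → 2
  π[y](σ[g<5](R)) → 2

== RESULT ==
y
p
p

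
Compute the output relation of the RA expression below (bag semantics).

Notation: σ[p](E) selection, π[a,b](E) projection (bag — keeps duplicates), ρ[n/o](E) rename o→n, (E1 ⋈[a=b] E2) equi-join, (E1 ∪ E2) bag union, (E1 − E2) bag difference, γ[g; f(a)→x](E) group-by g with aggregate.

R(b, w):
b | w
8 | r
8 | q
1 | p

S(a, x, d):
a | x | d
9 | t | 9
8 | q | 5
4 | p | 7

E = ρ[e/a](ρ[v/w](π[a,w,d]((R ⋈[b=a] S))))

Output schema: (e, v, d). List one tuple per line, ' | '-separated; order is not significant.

Per-node cardinality:
  R → 3
  S → 3
  (R ⋈[b=a] S) → 2
  π[a,w,d]((R ⋈[b=a] S)) → 2
  ρ[v/w](π[a,w,d]((R ⋈[b=a] S))) → 2
  ρ[e/a](ρ[v/w](π[a,w,d]((R ⋈[b=a] S)))) → 2

== RESULT ==
e | v | d
8 | q | 5
8 | r | 5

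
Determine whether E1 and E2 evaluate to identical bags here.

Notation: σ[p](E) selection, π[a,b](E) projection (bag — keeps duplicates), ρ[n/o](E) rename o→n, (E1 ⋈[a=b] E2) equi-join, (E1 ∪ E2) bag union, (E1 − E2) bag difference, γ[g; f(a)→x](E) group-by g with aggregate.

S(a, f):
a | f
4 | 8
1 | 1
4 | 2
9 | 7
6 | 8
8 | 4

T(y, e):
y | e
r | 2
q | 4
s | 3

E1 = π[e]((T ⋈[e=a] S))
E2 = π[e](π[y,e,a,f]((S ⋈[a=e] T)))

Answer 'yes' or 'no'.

E1 subexpression sizes:
  T → 3
  S → 6
  (T ⋈[e=a] S) → 2
  π[e]((T ⋈[e=a] S)) → 2
E2 subexpression sizes:
  S → 6
  T → 3
  (S ⋈[a=e] T) → 2
  π[y,e,a,f]((S ⋈[a=e] T)) → 2
  π[e](π[y,e,a,f]((S ⋈[a=e] T))) → 2

E1 and E2 produce the same multiset:
e
4
4

yes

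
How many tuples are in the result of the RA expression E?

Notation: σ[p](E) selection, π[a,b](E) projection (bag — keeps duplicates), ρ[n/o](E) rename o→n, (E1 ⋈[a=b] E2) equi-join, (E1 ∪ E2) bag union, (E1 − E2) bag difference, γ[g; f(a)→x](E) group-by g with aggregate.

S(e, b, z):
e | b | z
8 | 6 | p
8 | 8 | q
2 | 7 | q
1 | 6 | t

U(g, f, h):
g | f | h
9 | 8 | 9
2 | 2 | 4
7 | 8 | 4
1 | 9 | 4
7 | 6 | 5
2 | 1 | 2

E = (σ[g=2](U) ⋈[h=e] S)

Subexpression sizes:
  U → 6
  σ[g=2](U) → 2
  S → 4
  (σ[g=2](U) ⋈[h=e] S) → 1

|E| = 1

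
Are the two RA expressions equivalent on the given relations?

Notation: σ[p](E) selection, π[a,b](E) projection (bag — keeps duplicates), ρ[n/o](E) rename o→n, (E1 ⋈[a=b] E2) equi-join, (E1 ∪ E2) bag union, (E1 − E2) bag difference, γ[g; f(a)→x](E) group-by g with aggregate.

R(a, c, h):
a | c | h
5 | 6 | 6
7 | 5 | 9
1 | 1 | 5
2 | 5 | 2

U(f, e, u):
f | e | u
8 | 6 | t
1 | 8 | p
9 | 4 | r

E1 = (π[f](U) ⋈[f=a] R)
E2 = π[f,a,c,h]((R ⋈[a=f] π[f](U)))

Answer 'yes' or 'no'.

E1 stepwise |·|:
  U → 3
  π[f](U) → 3
  R → 4
  (π[f](U) ⋈[f=a] R) → 1
E2 stepwise |·|:
  R → 4
  U → 3
  π[f](U) → 3
  (R ⋈[a=f] π[f](U)) → 1
  π[f,a,c,h]((R ⋈[a=f] π[f](U))) → 1

E1 and E2 produce the same multiset:
f | a | c | h
1 | 1 | 1 | 5

yes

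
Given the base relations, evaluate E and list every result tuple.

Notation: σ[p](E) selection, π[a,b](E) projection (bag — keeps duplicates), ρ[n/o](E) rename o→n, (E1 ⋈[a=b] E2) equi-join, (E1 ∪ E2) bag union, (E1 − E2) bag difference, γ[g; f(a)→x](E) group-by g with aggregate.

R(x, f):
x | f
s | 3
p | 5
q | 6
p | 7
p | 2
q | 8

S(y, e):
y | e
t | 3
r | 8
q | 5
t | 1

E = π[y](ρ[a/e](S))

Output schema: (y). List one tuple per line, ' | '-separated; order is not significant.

Per-node cardinality:
  S → 4
  ρ[a/e](S) → 4
  π[y](ρ[a/e](S)) → 4

== RESULT ==
y
q
r
t
t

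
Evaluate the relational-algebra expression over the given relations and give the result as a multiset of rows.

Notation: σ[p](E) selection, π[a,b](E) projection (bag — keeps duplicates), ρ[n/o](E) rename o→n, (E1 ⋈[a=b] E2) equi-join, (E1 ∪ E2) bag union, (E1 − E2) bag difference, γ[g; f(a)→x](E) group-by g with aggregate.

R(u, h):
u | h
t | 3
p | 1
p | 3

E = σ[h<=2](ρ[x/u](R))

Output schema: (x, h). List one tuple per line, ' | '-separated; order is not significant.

Stepwise |·|:
  R → 3
  ρ[x/u](R) → 3
  σ[h<=2](ρ[x/u](R)) → 1

== RESULT ==
x | h
p | 1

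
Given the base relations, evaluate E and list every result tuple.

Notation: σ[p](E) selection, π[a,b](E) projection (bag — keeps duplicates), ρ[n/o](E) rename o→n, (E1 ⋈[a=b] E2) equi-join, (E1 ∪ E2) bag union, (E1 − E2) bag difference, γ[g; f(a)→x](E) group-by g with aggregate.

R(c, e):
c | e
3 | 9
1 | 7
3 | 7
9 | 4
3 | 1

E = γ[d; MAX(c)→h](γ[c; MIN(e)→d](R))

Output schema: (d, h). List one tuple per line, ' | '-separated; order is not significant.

Subexpression sizes:
  R → 5
  γ[c; MIN(e)→d](R) → 3
  γ[d; MAX(c)→h](γ[c; MIN(e)→d](R)) → 3

== RESULT ==
d | h
1 | 3
4 | 9
7 | 1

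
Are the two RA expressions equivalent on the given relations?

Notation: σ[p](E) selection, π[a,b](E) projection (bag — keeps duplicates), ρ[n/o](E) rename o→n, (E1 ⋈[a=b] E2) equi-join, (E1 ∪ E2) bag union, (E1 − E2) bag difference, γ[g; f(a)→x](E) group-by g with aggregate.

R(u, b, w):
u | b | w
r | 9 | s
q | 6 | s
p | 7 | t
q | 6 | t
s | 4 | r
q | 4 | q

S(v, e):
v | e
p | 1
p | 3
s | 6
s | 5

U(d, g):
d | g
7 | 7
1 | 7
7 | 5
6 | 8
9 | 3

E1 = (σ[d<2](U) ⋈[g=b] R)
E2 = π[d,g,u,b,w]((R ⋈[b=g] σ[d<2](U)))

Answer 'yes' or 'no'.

E1 per-node cardinality:
  U → 5
  σ[d<2](U) → 1
  R → 6
  (σ[d<2](U) ⋈[g=b] R) → 1
E2 per-node cardinality:
  R → 6
  U → 5
  σ[d<2](U) → 1
  (R ⋈[b=g] σ[d<2](U)) → 1
  π[d,g,u,b,w]((R ⋈[b=g] σ[d<2](U))) → 1

E1 and E2 produce the same multiset:
d | g | u | b | w
1 | 7 | p | 7 | t

yes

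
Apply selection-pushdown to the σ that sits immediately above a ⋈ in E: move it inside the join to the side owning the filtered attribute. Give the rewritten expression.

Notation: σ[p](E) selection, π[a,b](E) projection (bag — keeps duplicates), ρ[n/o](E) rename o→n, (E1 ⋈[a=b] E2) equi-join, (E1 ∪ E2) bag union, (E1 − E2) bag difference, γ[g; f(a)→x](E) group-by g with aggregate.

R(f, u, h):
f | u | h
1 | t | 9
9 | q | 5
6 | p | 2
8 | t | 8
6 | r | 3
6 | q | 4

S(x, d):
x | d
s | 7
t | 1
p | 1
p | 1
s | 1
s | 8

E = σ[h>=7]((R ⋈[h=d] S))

σ filters on h, owned by the left side.
E' = (σ[h>=7](R) ⋈[h=d] S)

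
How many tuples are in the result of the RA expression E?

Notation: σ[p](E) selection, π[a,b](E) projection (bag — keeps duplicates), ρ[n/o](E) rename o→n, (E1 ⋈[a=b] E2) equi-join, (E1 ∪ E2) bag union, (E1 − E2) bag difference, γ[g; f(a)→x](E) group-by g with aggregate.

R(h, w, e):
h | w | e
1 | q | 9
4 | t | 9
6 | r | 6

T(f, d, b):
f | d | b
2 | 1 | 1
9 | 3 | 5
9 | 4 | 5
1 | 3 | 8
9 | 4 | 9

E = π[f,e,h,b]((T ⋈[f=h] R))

Subexpression sizes:
  T → 5
  R → 3
  (T ⋈[f=h] R) → 1
  π[f,e,h,b]((T ⋈[f=h] R)) → 1

|E| = 1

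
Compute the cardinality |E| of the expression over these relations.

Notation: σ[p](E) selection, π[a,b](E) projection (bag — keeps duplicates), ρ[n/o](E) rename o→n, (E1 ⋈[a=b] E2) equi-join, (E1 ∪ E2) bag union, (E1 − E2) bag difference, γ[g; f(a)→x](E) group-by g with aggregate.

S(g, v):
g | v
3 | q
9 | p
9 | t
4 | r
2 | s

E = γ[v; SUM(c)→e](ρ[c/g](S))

Per-node cardinality:
  S → 5
  ρ[c/g](S) → 5
  γ[v; SUM(c)→e](ρ[c/g](S)) → 5

|E| = 5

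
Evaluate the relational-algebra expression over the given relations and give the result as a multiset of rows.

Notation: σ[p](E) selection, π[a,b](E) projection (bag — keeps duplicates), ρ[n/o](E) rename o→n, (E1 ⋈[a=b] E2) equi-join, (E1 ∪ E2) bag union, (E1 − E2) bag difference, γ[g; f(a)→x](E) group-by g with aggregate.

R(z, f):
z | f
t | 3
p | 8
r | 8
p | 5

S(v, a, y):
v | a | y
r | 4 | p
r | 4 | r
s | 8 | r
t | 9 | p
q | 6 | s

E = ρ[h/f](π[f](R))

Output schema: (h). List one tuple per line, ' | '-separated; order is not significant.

Subexpression sizes:
  R → 4
  π[f](R) → 4
  ρ[h/f](π[f](R)) → 4

== RESULT ==
h
3
5
8
8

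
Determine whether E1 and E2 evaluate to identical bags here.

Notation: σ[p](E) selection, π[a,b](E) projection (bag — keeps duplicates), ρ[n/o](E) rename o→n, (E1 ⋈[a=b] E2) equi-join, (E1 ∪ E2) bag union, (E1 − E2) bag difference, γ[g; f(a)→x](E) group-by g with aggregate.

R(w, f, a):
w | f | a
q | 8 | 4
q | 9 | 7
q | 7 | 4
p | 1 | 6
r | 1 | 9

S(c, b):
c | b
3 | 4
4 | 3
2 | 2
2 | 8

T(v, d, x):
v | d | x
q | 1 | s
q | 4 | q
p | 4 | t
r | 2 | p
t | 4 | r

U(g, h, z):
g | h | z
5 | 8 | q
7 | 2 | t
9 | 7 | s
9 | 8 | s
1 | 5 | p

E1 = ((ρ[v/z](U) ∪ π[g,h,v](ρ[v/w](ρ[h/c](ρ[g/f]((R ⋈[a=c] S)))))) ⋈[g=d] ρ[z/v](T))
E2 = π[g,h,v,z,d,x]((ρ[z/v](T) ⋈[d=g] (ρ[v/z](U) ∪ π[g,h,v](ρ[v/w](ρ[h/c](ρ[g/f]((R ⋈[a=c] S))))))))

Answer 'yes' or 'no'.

E1 row counts bottom-up:
  U → 5
  ρ[v/z](U) → 5
  R → 5
  S → 4
  (R ⋈[a=c] S) → 2
  ρ[g/f]((R ⋈[a=c] S)) → 2
  ρ[h/c](ρ[g/f]((R ⋈[a=c] S))) → 2
  ρ[v/w](ρ[h/c](ρ[g/f]((R ⋈[a=c] S)))) → 2
  π[g,h,v](ρ[v/w](ρ[h/c](ρ[g/f]((R ⋈[a=c] S))))) → 2
  (ρ[v/z](U) ∪ π[g,h,v](ρ[v/w](ρ[h/c](ρ[g/f]((R ⋈[a=c] S)))))) → 7
  T → 5
  ρ[z/v](T) → 5
  ((ρ[v/z](U) ∪ π[g,h,v](ρ[v/w](ρ[h/c](ρ[g/f]((R ⋈[a=c] S)))))) ⋈[g=d] ρ[z/v](T)) → 1
E2 row counts bottom-up:
  T → 5
  ρ[z/v](T) → 5
  U → 5
  ρ[v/z](U) → 5
  R → 5
  S → 4
  (R ⋈[a=c] S) → 2
  ρ[g/f]((R ⋈[a=c] S)) → 2
  ρ[h/c](ρ[g/f]((R ⋈[a=c] S))) → 2
  ρ[v/w](ρ[h/c](ρ[g/f]((R ⋈[a=c] S)))) → 2
  π[g,h,v](ρ[v/w](ρ[h/c](ρ[g/f]((R ⋈[a=c] S))))) → 2
  (ρ[v/z](U) ∪ π[g,h,v](ρ[v/w](ρ[h/c](ρ[g/f]((R ⋈[a=c] S)))))) → 7
  (ρ[z/v](T) ⋈[d=g] (ρ[v/z](U) ∪ π[g,h,v](ρ[v/w](ρ[h/c](ρ[g/f]((R ⋈[a=c] S))))))) → 1
  π[g,h,v,z,d,x]((ρ[z/v](T) ⋈[d=g] (ρ[v/z](U) ∪ π[g,h,v](ρ[v/w](ρ[h/c](ρ[g/f]((R ⋈[a=c] S)))))))) → 1

E1 and E2 produce the same multiset:
g | h | v | z | d | x
1 | 5 | p | q | 1 | s

yes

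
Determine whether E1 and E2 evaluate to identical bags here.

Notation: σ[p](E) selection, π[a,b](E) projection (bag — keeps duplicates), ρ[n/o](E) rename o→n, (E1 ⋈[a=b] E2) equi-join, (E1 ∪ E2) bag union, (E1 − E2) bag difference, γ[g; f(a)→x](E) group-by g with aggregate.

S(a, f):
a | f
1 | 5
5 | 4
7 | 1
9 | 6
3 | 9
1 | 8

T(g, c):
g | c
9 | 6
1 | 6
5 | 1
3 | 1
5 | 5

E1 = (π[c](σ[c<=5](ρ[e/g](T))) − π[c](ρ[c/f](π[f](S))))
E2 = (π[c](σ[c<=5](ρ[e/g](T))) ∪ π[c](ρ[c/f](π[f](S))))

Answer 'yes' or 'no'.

E1 per-node cardinality:
  T → 5
  ρ[e/g](T) → 5
  σ[c<=5](ρ[e/g](T)) → 3
  π[c](σ[c<=5](ρ[e/g](T))) → 3
  S → 6
  π[f](S) → 6
  ρ[c/f](π[f](S)) → 6
  π[c](ρ[c/f](π[f](S))) → 6
  (π[c](σ[c<=5](ρ[e/g](T))) − π[c](ρ[c/f](π[f](S)))) → 1
E2 per-node cardinality:
  T → 5
  ρ[e/g](T) → 5
  σ[c<=5](ρ[e/g](T)) → 3
  π[c](σ[c<=5](ρ[e/g](T))) → 3
  S → 6
  π[f](S) → 6
  ρ[c/f](π[f](S)) → 6
  π[c](ρ[c/f](π[f](S))) → 6
  (π[c](σ[c<=5](ρ[e/g](T))) ∪ π[c](ρ[c/f](π[f](S)))) → 9

E1 result:
c
1
E2 result:
c
1
1
1
4
5
5
6
8
9
Witness: (6,) appears 0× in E1 but 1× in E2.

no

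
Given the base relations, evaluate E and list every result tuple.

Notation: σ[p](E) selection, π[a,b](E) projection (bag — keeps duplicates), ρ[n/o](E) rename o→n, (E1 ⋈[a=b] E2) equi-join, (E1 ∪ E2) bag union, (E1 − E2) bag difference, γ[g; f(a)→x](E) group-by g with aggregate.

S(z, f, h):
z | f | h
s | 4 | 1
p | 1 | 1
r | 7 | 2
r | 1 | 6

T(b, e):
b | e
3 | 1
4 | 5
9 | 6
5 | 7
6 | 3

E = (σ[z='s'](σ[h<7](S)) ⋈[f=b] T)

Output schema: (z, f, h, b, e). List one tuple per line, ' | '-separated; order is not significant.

Stepwise |·|:
  S → 4
  σ[h<7](S) → 4
  σ[z='s'](σ[h<7](S)) → 1
  T → 5
  (σ[z='s'](σ[h<7](S)) ⋈[f=b] T) → 1

== RESULT ==
z | f | h | b | e
s | 4 | 1 | 4 | 5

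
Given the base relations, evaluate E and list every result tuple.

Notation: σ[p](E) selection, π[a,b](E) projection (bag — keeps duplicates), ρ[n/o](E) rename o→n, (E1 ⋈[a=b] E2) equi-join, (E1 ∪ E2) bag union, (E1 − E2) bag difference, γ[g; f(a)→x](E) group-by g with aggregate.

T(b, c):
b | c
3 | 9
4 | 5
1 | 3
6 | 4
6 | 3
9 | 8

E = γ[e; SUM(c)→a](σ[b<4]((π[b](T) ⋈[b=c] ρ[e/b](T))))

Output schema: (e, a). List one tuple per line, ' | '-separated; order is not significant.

Row counts bottom-up:
  T → 6
  π[b](T) → 6
  T → 6
  ρ[e/b](T) → 6
  (π[b](T) ⋈[b=c] ρ[e/b](T)) → 4
  σ[b<4]((π[b](T) ⋈[b=c] ρ[e/b](T))) → 2
  γ[e; SUM(c)→a](σ[b<4]((π[b](T) ⋈[b=c] ρ[e/b](T)))) → 2

== RESULT ==
e | a
1 | 3
6 | 3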